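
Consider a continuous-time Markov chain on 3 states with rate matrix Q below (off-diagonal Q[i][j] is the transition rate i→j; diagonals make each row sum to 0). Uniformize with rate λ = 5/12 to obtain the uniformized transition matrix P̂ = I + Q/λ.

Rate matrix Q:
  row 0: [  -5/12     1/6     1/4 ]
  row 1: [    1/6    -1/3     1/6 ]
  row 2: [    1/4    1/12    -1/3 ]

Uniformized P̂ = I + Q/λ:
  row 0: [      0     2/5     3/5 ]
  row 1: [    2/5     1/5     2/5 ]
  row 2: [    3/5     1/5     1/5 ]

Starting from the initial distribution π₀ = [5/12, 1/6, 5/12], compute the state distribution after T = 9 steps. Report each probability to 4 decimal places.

t=0: π = [0.4167, 0.1667, 0.4167]
t=1: π = [0.3167, 0.2833, 0.4000]
t=2: π = [0.3533, 0.2633, 0.3833]
t=3: π = [0.3353, 0.2707, 0.3940]
t=4: π = [0.3447, 0.2671, 0.3883]
t=5: π = [0.3398, 0.2689, 0.3913]
t=6: π = [0.3423, 0.2680, 0.3897]
t=7: π = [0.3410, 0.2685, 0.3905]
t=8: π = [0.3417, 0.2682, 0.3901]
t=9: π = [0.3413, 0.2683, 0.3903]

π = [0.3413, 0.2683, 0.3903]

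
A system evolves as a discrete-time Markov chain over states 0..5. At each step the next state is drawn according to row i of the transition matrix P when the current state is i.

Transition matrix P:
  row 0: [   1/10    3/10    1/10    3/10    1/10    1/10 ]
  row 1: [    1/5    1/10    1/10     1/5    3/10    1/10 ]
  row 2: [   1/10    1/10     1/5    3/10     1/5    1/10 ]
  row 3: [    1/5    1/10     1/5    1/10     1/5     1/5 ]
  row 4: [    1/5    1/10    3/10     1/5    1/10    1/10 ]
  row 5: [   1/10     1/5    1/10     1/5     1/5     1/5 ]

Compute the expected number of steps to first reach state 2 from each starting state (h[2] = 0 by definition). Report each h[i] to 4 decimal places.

h = [6.4552, 6.3067, 0.0000, 5.8380, 5.2555, 6.4069]

First-step conditioning: h[2] = 0; for i ≠ 2, h[i] = 1 + Σ_k P[i][k]·h[k].
  h[0] = 1 + 1/10·h[0] + 3/10·h[1] + 3/10·h[3] + 1/10·h[4] + 1/10·h[5]
  h[1] = 1 + 1/5·h[0] + 1/10·h[1] + 1/5·h[3] + 3/10·h[4] + 1/10·h[5]
  h[3] = 1 + 1/5·h[0] + 1/10·h[1] + 1/10·h[3] + 1/5·h[4] + 1/5·h[5]
  h[4] = 1 + 1/5·h[0] + 1/10·h[1] + 1/5·h[3] + 1/10·h[4] + 1/10·h[5]
  h[5] = 1 + 1/10·h[0] + 1/5·h[1] + 1/5·h[3] + 1/5·h[4] + 1/5·h[5]
Solving the 5×5 linear system over states ≠ 2 gives exactly h = [6694/1037, 6540/1037, 0, 6054/1037, 5450/1037, 6644/1037] (h[2] = 0 is the target).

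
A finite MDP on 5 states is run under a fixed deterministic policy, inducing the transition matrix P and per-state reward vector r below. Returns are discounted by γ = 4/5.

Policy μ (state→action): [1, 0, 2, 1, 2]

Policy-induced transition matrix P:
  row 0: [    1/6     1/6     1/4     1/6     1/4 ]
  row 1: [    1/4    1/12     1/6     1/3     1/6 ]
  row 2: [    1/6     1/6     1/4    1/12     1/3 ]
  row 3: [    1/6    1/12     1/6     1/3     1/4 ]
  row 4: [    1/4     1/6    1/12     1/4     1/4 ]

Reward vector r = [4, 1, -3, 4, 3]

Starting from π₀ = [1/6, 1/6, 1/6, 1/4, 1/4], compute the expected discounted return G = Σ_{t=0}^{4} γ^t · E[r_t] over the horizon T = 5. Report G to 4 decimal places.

G = 7.0754

t=0: π = [0.1667, 0.1667, 0.1667, 0.2500, 0.2500], E[r] = 2.0833, γ^t·E[r] = 2.083333, running G = 2.083333
t=1: π = [0.2014, 0.1319, 0.1736, 0.2431, 0.2500], E[r] = 2.1389, γ^t·E[r] = 1.711111, running G = 3.794444
t=2: π = [0.1985, 0.1354, 0.1771, 0.2355, 0.2535], E[r] = 2.1007, γ^t·E[r] = 1.344444, running G = 5.138889
t=3: π = [0.1991, 0.1358, 0.1768, 0.2349, 0.2535], E[r] = 2.1014, γ^t·E[r] = 1.075901, running G = 6.214790
t=4: π = [0.1991, 0.1358, 0.1769, 0.2348, 0.2534], E[r] = 2.1011, γ^t·E[r] = 0.860626, running G = 7.075416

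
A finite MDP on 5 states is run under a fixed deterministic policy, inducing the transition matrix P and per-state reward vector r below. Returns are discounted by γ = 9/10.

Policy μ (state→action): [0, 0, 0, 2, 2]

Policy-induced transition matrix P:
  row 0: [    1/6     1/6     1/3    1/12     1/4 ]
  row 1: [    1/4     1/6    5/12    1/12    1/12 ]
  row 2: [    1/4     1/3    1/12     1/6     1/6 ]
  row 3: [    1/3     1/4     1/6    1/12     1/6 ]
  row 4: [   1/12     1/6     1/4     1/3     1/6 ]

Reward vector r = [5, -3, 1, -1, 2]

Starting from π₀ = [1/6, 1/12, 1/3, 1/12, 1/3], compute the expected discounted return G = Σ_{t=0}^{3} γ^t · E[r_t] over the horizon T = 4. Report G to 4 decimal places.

t=0: π = [0.1667, 0.0833, 0.3333, 0.0833, 0.3333], E[r] = 1.5000, γ^t·E[r] = 1.500000, running G = 1.500000
t=1: π = [0.1875, 0.2292, 0.2153, 0.1944, 0.1736], E[r] = 0.6181, γ^t·E[r] = 0.556250, running G = 2.056250
t=2: π = [0.2216, 0.2188, 0.2517, 0.1447, 0.1632], E[r] = 0.8854, γ^t·E[r] = 0.717188, running G = 2.773438
t=3: π = [0.2164, 0.2207, 0.2509, 0.1451, 0.1669], E[r] = 0.8595, γ^t·E[r] = 0.626590, running G = 3.400027

G = 3.4000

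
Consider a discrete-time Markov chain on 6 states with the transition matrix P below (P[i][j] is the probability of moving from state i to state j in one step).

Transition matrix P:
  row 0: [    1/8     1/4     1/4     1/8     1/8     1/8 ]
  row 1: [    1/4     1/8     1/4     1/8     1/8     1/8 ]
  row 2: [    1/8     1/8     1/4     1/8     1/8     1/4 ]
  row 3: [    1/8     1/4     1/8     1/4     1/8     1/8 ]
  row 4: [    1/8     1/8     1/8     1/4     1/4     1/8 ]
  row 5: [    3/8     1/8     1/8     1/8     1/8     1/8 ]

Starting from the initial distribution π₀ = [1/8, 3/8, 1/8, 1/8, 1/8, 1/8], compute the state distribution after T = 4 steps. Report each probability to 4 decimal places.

π = [0.1833, 0.1684, 0.1931, 0.1632, 0.1429, 0.1491]

t=0: π = [0.1250, 0.3750, 0.1250, 0.1250, 0.1250, 0.1250]
t=1: π = [0.2031, 0.1563, 0.2031, 0.1563, 0.1406, 0.1406]
t=2: π = [0.1797, 0.1699, 0.1953, 0.1621, 0.1426, 0.1504]
t=3: π = [0.1838, 0.1677, 0.1931, 0.1631, 0.1428, 0.1494]
t=4: π = [0.1833, 0.1684, 0.1931, 0.1632, 0.1429, 0.1491]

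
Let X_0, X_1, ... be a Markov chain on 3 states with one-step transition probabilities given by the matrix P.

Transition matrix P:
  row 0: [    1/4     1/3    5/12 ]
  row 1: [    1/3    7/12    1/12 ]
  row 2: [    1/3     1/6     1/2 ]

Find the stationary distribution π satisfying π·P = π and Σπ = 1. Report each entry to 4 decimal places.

Balance equations π_j = Σ_i π_i·P[i][j]:
  π_0 = 1/4·π_0 + 1/3·π_1 + 1/3·π_2
  π_1 = 1/3·π_0 + 7/12·π_1 + 1/6·π_2
  normalize: π_0 + π_1 + π_2 = 1
Solving the linear system gives exactly π = [4/13, 34/91, 29/91].

π = [0.3077, 0.3736, 0.3187]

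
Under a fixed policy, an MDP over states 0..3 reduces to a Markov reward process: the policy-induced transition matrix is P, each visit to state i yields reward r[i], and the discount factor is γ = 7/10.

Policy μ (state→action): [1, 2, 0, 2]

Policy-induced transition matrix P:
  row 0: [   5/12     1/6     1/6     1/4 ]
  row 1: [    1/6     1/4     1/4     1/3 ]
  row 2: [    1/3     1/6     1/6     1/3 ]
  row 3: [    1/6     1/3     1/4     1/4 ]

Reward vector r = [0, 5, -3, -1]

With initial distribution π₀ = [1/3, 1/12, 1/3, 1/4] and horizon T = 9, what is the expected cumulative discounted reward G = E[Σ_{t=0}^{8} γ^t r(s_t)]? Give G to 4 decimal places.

t=0: π = [0.3333, 0.0833, 0.3333, 0.2500], E[r] = -0.8333, γ^t·E[r] = -0.833333, running G = -0.833333
t=1: π = [0.3056, 0.2153, 0.1944, 0.2847], E[r] = 0.2083, γ^t·E[r] = 0.145833, running G = -0.687500
t=2: π = [0.2755, 0.2321, 0.2083, 0.2841], E[r] = 0.2512, γ^t·E[r] = 0.123067, running G = -0.564433
t=3: π = [0.2703, 0.2334, 0.2097, 0.2867], E[r] = 0.2511, γ^t·E[r] = 0.086114, running G = -0.478319
t=4: π = [0.2692, 0.2339, 0.2100, 0.2869], E[r] = 0.2525, γ^t·E[r] = 0.060637, running G = -0.417682
t=5: π = [0.2690, 0.2340, 0.2101, 0.2870], E[r] = 0.2527, γ^t·E[r] = 0.042470, running G = -0.375212
t=6: π = [0.2689, 0.2340, 0.2101, 0.2870], E[r] = 0.2527, γ^t·E[r] = 0.029734, running G = -0.345477
t=7: π = [0.2689, 0.2340, 0.2101, 0.2870], E[r] = 0.2527, γ^t·E[r] = 0.020815, running G = -0.324663
t=8: π = [0.2689, 0.2340, 0.2101, 0.2870], E[r] = 0.2527, γ^t·E[r] = 0.014570, running G = -0.310092

G = -0.3101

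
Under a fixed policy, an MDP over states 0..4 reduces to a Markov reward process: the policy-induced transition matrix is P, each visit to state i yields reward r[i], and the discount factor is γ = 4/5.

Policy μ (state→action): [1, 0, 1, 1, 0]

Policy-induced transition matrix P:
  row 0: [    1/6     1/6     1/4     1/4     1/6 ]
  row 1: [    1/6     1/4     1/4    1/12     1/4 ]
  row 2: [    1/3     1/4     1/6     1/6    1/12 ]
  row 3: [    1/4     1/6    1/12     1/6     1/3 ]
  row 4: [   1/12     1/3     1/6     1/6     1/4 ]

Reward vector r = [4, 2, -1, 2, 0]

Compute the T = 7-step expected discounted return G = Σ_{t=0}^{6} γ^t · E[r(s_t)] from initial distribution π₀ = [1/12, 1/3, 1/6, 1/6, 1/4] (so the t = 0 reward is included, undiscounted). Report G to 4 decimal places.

G = 5.2310

t=0: π = [0.0833, 0.3333, 0.1667, 0.1667, 0.2500], E[r] = 1.1667, γ^t·E[r] = 1.166667, running G = 1.166667
t=1: π = [0.1875, 0.2500, 0.1875, 0.1458, 0.2292], E[r] = 1.3542, γ^t·E[r] = 1.083333, running G = 2.250000
t=2: π = [0.1910, 0.2413, 0.1910, 0.1615, 0.2153], E[r] = 1.3785, γ^t·E[r] = 0.882222, running G = 3.132222
t=3: π = [0.1940, 0.2386, 0.1892, 0.1625, 0.2157], E[r] = 1.3889, γ^t·E[r] = 0.711111, running G = 3.843333
t=4: π = [0.1938, 0.2383, 0.1892, 0.1630, 0.2158], E[r] = 1.3883, γ^t·E[r] = 0.568667, running G = 4.412000
t=5: π = [0.1938, 0.2383, 0.1891, 0.1630, 0.2159], E[r] = 1.3885, γ^t·E[r] = 0.454984, running G = 4.866984
t=6: π = [0.1938, 0.2383, 0.1891, 0.1630, 0.2159], E[r] = 1.3884, γ^t·E[r] = 0.363970, running G = 5.230954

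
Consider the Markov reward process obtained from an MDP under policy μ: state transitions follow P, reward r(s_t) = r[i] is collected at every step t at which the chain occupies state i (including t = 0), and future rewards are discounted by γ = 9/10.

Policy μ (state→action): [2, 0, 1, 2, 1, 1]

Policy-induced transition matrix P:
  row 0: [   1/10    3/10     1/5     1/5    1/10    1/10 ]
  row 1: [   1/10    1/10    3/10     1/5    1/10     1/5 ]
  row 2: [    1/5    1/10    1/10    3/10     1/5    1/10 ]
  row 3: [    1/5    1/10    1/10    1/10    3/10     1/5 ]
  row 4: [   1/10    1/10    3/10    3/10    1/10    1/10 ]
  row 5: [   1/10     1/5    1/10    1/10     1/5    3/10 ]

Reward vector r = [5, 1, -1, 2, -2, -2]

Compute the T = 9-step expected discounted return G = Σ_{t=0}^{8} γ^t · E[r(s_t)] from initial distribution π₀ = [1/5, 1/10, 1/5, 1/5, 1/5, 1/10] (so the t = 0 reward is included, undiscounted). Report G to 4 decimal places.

t=0: π = [0.2000, 0.1000, 0.2000, 0.2000, 0.2000, 0.1000], E[r] = 0.7000, γ^t·E[r] = 0.700000, running G = 0.700000
t=1: π = [0.1400, 0.1500, 0.1800, 0.2100, 0.1700, 0.1500], E[r] = 0.4500, γ^t·E[r] = 0.405000, running G = 1.105000
t=2: π = [0.1390, 0.1430, 0.1780, 0.1990, 0.1750, 0.1660], E[r] = 0.3760, γ^t·E[r] = 0.304560, running G = 1.409560
t=3: π = [0.1377, 0.1444, 0.1775, 0.1988, 0.1742, 0.1674], E[r] = 0.3698, γ^t·E[r] = 0.269584, running G = 1.679144
t=4: π = [0.1376, 0.1443, 0.1775, 0.1986, 0.1743, 0.1678], E[r] = 0.3679, γ^t·E[r] = 0.241405, running G = 1.920550
t=5: π = [0.1376, 0.1443, 0.1775, 0.1985, 0.1742, 0.1678], E[r] = 0.3678, γ^t·E[r] = 0.217165, running G = 2.137715
t=6: π = [0.1376, 0.1443, 0.1775, 0.1985, 0.1742, 0.1679], E[r] = 0.3677, γ^t·E[r] = 0.195422, running G = 2.333137
t=7: π = [0.1376, 0.1443, 0.1775, 0.1985, 0.1742, 0.1679], E[r] = 0.3677, γ^t·E[r] = 0.175877, running G = 2.509014
t=8: π = [0.1376, 0.1443, 0.1775, 0.1985, 0.1742, 0.1679], E[r] = 0.3677, γ^t·E[r] = 0.158289, running G = 2.667303

G = 2.6673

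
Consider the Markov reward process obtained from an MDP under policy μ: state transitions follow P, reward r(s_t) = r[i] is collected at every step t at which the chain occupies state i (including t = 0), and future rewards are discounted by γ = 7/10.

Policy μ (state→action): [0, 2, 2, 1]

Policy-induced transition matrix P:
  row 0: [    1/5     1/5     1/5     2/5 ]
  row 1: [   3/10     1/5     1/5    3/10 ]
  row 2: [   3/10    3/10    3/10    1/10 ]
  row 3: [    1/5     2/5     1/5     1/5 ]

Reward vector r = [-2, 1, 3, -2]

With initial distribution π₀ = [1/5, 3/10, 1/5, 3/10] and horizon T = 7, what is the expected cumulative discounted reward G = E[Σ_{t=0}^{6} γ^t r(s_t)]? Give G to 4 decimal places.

G = -0.2383

t=0: π = [0.2000, 0.3000, 0.2000, 0.3000], E[r] = -0.1000, γ^t·E[r] = -0.100000, running G = -0.100000
t=1: π = [0.2500, 0.2800, 0.2200, 0.2500], E[r] = -0.0600, γ^t·E[r] = -0.042000, running G = -0.142000
t=2: π = [0.2500, 0.2720, 0.2220, 0.2560], E[r] = -0.0740, γ^t·E[r] = -0.036260, running G = -0.178260
t=3: π = [0.2494, 0.2734, 0.2222, 0.2550], E[r] = -0.0688, γ^t·E[r] = -0.023598, running G = -0.201858
t=4: π = [0.2496, 0.2732, 0.2222, 0.2550], E[r] = -0.0692, γ^t·E[r] = -0.016625, running G = -0.218483
t=5: π = [0.2495, 0.2732, 0.2222, 0.2550], E[r] = -0.0692, γ^t·E[r] = -0.011634, running G = -0.230117
t=6: π = [0.2495, 0.2732, 0.2222, 0.2550], E[r] = -0.0692, γ^t·E[r] = -0.008143, running G = -0.238261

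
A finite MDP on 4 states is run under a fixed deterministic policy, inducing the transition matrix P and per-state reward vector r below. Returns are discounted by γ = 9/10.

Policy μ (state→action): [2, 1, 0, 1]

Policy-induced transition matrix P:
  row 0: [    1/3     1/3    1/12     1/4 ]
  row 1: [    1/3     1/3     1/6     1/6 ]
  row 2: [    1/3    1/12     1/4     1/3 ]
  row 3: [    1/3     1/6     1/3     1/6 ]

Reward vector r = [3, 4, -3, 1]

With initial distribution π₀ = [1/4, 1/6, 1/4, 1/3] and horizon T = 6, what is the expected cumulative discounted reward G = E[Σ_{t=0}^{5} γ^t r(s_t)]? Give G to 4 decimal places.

t=0: π = [0.2500, 0.1667, 0.2500, 0.3333], E[r] = 1.0000, γ^t·E[r] = 1.000000, running G = 1.000000
t=1: π = [0.3333, 0.2153, 0.2222, 0.2292], E[r] = 1.4236, γ^t·E[r] = 1.281250, running G = 2.281250
t=2: π = [0.3333, 0.2396, 0.1956, 0.2315], E[r] = 1.6030, γ^t·E[r] = 1.298438, running G = 3.579688
t=3: π = [0.3333, 0.2459, 0.1938, 0.2270], E[r] = 1.6291, γ^t·E[r] = 1.187648, running G = 4.767336
t=4: π = [0.3333, 0.2471, 0.1929, 0.2267], E[r] = 1.6363, γ^t·E[r] = 1.073582, running G = 5.840918
t=5: π = [0.3333, 0.2473, 0.1928, 0.2266], E[r] = 1.6376, γ^t·E[r] = 0.967005, running G = 6.807923

G = 6.8079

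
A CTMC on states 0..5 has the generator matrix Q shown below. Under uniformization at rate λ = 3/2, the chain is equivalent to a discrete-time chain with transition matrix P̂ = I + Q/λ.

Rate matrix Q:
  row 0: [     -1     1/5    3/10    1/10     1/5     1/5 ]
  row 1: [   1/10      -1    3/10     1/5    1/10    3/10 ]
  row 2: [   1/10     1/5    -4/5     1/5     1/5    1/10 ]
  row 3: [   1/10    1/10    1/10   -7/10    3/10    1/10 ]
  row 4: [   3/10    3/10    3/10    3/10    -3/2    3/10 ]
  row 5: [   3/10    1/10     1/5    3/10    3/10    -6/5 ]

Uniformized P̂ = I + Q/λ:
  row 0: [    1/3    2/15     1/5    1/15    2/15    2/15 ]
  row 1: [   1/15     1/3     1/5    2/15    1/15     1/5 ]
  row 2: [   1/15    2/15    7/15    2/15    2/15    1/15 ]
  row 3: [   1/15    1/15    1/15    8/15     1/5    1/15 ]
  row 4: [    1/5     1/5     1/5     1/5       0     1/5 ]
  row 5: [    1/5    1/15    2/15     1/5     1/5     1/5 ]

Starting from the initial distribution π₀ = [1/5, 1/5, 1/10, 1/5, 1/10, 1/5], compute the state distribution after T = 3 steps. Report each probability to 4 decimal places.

π = [0.1411, 0.1474, 0.2166, 0.2329, 0.1304, 0.1316]

t=0: π = [0.2000, 0.2000, 0.1000, 0.2000, 0.1000, 0.2000]
t=1: π = [0.1600, 0.1533, 0.1867, 0.2200, 0.1333, 0.1467]
t=2: π = [0.1467, 0.1484, 0.2107, 0.2293, 0.1298, 0.1351]
t=3: π = [0.1411, 0.1474, 0.2166, 0.2329, 0.1304, 0.1316]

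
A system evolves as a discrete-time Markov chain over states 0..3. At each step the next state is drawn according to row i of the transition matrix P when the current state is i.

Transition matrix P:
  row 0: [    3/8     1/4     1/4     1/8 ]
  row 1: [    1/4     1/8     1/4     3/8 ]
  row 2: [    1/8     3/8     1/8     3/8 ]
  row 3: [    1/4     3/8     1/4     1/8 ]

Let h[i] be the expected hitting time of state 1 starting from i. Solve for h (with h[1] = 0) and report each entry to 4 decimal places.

h = [3.3295, 0.0000, 2.8671, 2.9133]

First-step conditioning: h[1] = 0; for i ≠ 1, h[i] = 1 + Σ_k P[i][k]·h[k].
  h[0] = 1 + 3/8·h[0] + 1/4·h[2] + 1/8·h[3]
  h[2] = 1 + 1/8·h[0] + 1/8·h[2] + 3/8·h[3]
  h[3] = 1 + 1/4·h[0] + 1/4·h[2] + 1/8·h[3]
Solving the 3×3 linear system over states ≠ 1 gives exactly h = [576/173, 0, 496/173, 504/173] (h[1] = 0 is the target).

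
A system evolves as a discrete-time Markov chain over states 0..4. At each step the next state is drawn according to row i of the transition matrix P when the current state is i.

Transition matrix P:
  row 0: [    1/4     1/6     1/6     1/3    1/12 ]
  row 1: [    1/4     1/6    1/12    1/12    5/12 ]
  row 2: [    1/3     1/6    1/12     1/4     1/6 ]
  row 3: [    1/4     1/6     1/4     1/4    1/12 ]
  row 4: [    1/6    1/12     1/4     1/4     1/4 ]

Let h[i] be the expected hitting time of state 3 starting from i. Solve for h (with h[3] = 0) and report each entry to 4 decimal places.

First-step conditioning: h[3] = 0; for i ≠ 3, h[i] = 1 + Σ_k P[i][k]·h[k].
  h[0] = 1 + 1/4·h[0] + 1/6·h[1] + 1/6·h[2] + 1/12·h[4]
  h[1] = 1 + 1/4·h[0] + 1/6·h[1] + 1/12·h[2] + 5/12·h[4]
  h[2] = 1 + 1/3·h[0] + 1/6·h[1] + 1/12·h[2] + 1/6·h[4]
  h[4] = 1 + 1/6·h[0] + 1/12·h[1] + 1/4·h[2] + 1/4·h[4]
Solving the 4×4 linear system over states ≠ 3 gives exactly h = [1599/428, 2031/428, 433/107, 0, 1729/428] (h[3] = 0 is the target).

h = [3.7360, 4.7453, 4.0467, 0.0000, 4.0397]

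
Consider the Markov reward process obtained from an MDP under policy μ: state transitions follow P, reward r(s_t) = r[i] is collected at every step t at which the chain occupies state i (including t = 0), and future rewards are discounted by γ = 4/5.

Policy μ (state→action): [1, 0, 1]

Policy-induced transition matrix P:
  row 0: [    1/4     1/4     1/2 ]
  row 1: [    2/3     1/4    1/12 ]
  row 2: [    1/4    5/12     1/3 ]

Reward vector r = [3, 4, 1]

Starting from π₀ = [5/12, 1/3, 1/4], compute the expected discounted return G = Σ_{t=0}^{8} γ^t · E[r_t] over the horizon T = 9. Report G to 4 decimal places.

t=0: π = [0.4167, 0.3333, 0.2500], E[r] = 2.8333, γ^t·E[r] = 2.833333, running G = 2.833333
t=1: π = [0.3889, 0.2917, 0.3194], E[r] = 2.6528, γ^t·E[r] = 2.122222, running G = 4.955556
t=2: π = [0.3715, 0.3032, 0.3252], E[r] = 2.6528, γ^t·E[r] = 1.697778, running G = 6.653333
t=3: π = [0.3764, 0.3042, 0.3194], E[r] = 2.6653, γ^t·E[r] = 1.364642, running G = 8.017975
t=4: π = [0.3768, 0.3032, 0.3200], E[r] = 2.6632, γ^t·E[r] = 1.090858, running G = 9.108833
t=5: π = [0.3764, 0.3033, 0.3203], E[r] = 2.6627, γ^t·E[r] = 0.872515, running G = 9.981348
t=6: π = [0.3764, 0.3034, 0.3202], E[r] = 2.6629, γ^t·E[r] = 0.698073, running G = 10.679421
t=7: π = [0.3764, 0.3034, 0.3202], E[r] = 2.6629, γ^t·E[r] = 0.558458, running G = 11.237878
t=8: π = [0.3764, 0.3034, 0.3202], E[r] = 2.6629, γ^t·E[r] = 0.446764, running G = 11.684642

G = 11.6846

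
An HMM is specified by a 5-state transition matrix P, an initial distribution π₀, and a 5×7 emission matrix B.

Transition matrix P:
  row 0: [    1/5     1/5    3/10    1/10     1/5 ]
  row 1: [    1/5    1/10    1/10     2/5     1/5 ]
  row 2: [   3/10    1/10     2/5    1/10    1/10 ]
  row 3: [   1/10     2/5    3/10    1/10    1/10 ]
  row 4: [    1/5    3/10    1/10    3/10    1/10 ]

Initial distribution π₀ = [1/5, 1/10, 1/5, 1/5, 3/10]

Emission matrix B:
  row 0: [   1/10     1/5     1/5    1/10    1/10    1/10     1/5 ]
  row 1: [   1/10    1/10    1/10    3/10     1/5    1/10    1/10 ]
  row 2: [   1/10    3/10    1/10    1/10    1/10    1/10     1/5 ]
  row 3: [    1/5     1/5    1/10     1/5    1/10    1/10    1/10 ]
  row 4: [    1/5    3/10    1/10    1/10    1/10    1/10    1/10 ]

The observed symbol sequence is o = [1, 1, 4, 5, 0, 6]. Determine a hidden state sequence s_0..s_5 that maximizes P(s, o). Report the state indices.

t=0: δ = [4.000e-02, 1.000e-02, 6.000e-02, 4.000e-02, 9.000e-02]  (obs o_0=1)
t=1: δ = [3.600e-03, 2.700e-03, 7.200e-03, 5.400e-03, 2.700e-03]  ψ = [2, 4, 2, 4, 4]  (obs o_1=1)
t=2: δ = [2.160e-04, 4.320e-04, 2.880e-04, 1.080e-04, 7.200e-05]  ψ = [2, 3, 2, 1, 0]  (obs o_2=4)
t=3: δ = [8.640e-06, 4.320e-06, 1.152e-05, 1.728e-05, 8.640e-06]  ψ = [1, 0, 2, 1, 1]  (obs o_3=5)
t=4: δ = [3.456e-07, 6.912e-07, 5.184e-07, 5.184e-07, 3.456e-07]  ψ = [2, 3, 3, 4, 0]  (obs o_4=0)
t=5: δ = [3.110e-08, 2.074e-08, 4.147e-08, 2.765e-08, 1.382e-08]  ψ = [2, 3, 2, 1, 1]  (obs o_5=6)
backtrack: best end state = 2; path = [4, 3, 1, 3, 2, 2]

path = [4, 3, 1, 3, 2, 2]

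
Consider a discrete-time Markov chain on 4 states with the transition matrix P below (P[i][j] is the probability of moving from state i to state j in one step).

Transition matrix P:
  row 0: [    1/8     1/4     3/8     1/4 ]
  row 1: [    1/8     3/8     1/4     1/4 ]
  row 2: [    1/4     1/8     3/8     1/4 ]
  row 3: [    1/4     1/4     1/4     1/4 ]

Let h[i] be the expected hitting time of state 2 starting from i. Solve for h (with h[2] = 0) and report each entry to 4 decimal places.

First-step conditioning: h[2] = 0; for i ≠ 2, h[i] = 1 + Σ_k P[i][k]·h[k].
  h[0] = 1 + 1/8·h[0] + 1/4·h[1] + 1/4·h[3]
  h[1] = 1 + 1/8·h[0] + 3/8·h[1] + 1/4·h[3]
  h[3] = 1 + 1/4·h[0] + 1/4·h[1] + 1/4·h[3]
Solving the 3×3 linear system over states ≠ 2 gives exactly h = [224/69, 256/69, 0, 84/23] (h[2] = 0 is the target).

h = [3.2464, 3.7101, 0.0000, 3.6522]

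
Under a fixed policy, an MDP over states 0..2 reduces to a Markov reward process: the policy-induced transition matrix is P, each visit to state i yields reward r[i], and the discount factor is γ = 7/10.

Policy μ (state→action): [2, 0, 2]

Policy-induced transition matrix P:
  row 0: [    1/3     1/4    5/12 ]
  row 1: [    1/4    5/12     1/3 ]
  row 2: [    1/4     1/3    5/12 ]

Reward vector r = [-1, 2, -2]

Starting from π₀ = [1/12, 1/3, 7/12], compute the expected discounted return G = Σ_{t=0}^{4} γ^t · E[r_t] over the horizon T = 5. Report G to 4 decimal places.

G = -1.2060

t=0: π = [0.0833, 0.3333, 0.5833], E[r] = -0.5833, γ^t·E[r] = -0.583333, running G = -0.583333
t=1: π = [0.2569, 0.3542, 0.3889], E[r] = -0.3264, γ^t·E[r] = -0.228472, running G = -0.811806
t=2: π = [0.2714, 0.3414, 0.3872], E[r] = -0.3628, γ^t·E[r] = -0.177795, running G = -0.989601
t=3: π = [0.2726, 0.3392, 0.3882], E[r] = -0.3707, γ^t·E[r] = -0.127153, running G = -1.116754
t=4: π = [0.2727, 0.3389, 0.3884], E[r] = -0.3718, γ^t·E[r] = -0.089261, running G = -1.206014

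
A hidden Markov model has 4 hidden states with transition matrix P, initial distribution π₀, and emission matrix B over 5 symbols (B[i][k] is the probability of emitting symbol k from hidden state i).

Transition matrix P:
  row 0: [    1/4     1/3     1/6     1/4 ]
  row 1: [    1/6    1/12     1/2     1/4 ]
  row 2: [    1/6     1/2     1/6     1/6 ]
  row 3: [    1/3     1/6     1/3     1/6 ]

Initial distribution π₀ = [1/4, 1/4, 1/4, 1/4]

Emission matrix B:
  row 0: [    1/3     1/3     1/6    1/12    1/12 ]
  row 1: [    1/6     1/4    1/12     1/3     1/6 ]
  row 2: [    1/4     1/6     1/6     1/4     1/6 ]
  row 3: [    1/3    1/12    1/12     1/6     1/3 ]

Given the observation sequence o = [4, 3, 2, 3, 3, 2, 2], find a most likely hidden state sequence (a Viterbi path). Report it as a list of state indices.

path = [2, 1, 2, 1, 2, 1, 2]

t=0: δ = [2.083e-02, 4.167e-02, 4.167e-02, 8.333e-02]  (obs o_0=4)
t=1: δ = [2.315e-03, 6.944e-03, 6.944e-03, 2.315e-03]  ψ = [3, 2, 3, 3]  (obs o_1=3)
t=2: δ = [1.929e-04, 2.894e-04, 5.787e-04, 1.447e-04]  ψ = [1, 2, 1, 1]  (obs o_2=2)
t=3: δ = [8.038e-06, 9.645e-05, 3.617e-05, 1.608e-05]  ψ = [2, 2, 1, 2]  (obs o_3=3)
t=4: δ = [1.340e-06, 6.028e-06, 1.206e-05, 4.019e-06]  ψ = [1, 2, 1, 1]  (obs o_4=3)
t=5: δ = [3.349e-07, 5.023e-07, 5.023e-07, 1.674e-07]  ψ = [2, 2, 1, 2]  (obs o_5=2)
t=6: δ = [1.395e-08, 2.093e-08, 4.186e-08, 1.047e-08]  ψ = [0, 2, 1, 1]  (obs o_6=2)
backtrack: best end state = 2; path = [2, 1, 2, 1, 2, 1, 2]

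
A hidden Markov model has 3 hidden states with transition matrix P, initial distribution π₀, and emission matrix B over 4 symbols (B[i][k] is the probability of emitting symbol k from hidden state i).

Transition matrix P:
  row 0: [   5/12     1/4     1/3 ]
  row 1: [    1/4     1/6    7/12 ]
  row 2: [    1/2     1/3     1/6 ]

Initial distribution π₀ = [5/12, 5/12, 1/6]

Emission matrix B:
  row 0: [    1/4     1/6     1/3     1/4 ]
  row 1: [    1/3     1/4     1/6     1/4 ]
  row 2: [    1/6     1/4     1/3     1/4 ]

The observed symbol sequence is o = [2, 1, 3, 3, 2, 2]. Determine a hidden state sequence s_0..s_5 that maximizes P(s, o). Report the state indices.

t=0: δ = [1.389e-01, 6.944e-02, 5.556e-02]  (obs o_0=2)
t=1: δ = [9.645e-03, 8.681e-03, 1.157e-02]  ψ = [0, 0, 0]  (obs o_1=1)
t=2: δ = [1.447e-03, 9.645e-04, 1.266e-03]  ψ = [2, 2, 1]  (obs o_2=3)
t=3: δ = [1.582e-04, 1.055e-04, 1.407e-04]  ψ = [2, 2, 1]  (obs o_3=3)
t=4: δ = [2.344e-05, 7.814e-06, 2.051e-05]  ψ = [2, 2, 1]  (obs o_4=2)
t=5: δ = [3.419e-06, 1.140e-06, 2.605e-06]  ψ = [2, 2, 0]  (obs o_5=2)
backtrack: best end state = 0; path = [0, 1, 2, 1, 2, 0]

path = [0, 1, 2, 1, 2, 0]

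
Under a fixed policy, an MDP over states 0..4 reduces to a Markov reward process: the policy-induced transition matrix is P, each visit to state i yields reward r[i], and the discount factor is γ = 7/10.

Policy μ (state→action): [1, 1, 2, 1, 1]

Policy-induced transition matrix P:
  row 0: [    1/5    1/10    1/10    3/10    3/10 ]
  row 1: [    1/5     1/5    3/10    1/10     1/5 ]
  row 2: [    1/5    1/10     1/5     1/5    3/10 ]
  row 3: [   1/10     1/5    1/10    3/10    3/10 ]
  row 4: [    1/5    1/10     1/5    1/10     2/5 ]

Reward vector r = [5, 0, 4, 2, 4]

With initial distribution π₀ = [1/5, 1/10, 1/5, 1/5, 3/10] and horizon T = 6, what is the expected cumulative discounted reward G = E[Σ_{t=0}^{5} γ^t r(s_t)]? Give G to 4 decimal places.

t=0: π = [0.2000, 0.1000, 0.2000, 0.2000, 0.3000], E[r] = 3.4000, γ^t·E[r] = 3.400000, running G = 3.400000
t=1: π = [0.1800, 0.1300, 0.1700, 0.2000, 0.3200], E[r] = 3.2600, γ^t·E[r] = 2.282000, running G = 5.682000
t=2: π = [0.1800, 0.1330, 0.1750, 0.1930, 0.3190], E[r] = 3.2620, γ^t·E[r] = 1.598380, running G = 7.280380
t=3: π = [0.1807, 0.1326, 0.1760, 0.1921, 0.3186], E[r] = 3.2661, γ^t·E[r] = 1.120272, running G = 8.400652
t=4: π = [0.1808, 0.1325, 0.1760, 0.1922, 0.3186], E[r] = 3.2666, γ^t·E[r] = 0.784308, running G = 9.184961
t=5: π = [0.1808, 0.1325, 0.1760, 0.1922, 0.3186], E[r] = 3.2666, γ^t·E[r] = 0.549010, running G = 9.733971

G = 9.7340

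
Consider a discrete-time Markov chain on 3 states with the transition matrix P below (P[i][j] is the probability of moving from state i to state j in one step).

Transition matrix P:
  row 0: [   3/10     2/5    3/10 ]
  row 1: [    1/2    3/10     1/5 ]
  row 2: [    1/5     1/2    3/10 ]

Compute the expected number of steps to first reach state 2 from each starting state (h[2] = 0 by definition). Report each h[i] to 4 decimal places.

First-step conditioning: h[2] = 0; for i ≠ 2, h[i] = 1 + Σ_k P[i][k]·h[k].
  h[0] = 1 + 3/10·h[0] + 2/5·h[1]
  h[1] = 1 + 1/2·h[0] + 3/10·h[1]
Solving the 2×2 linear system over states ≠ 2 gives exactly h = [110/29, 120/29, 0] (h[2] = 0 is the target).

h = [3.7931, 4.1379, 0.0000]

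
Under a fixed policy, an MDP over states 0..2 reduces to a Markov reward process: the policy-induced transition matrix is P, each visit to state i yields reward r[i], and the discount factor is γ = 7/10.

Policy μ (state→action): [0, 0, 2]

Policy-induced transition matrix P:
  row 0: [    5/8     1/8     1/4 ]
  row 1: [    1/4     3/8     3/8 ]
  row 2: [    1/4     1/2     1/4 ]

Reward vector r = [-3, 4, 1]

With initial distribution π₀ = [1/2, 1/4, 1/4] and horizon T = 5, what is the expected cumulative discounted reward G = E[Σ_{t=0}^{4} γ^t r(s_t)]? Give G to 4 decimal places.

G = 0.1163

t=0: π = [0.5000, 0.2500, 0.2500], E[r] = -0.2500, γ^t·E[r] = -0.250000, running G = -0.250000
t=1: π = [0.4375, 0.2813, 0.2813], E[r] = 0.0938, γ^t·E[r] = 0.065625, running G = -0.184375
t=2: π = [0.4141, 0.3008, 0.2852], E[r] = 0.2461, γ^t·E[r] = 0.120586, running G = -0.063789
t=3: π = [0.4053, 0.3071, 0.2876], E[r] = 0.3003, γ^t·E[r] = 0.103000, running G = 0.039211
t=4: π = [0.4020, 0.3096, 0.2884], E[r] = 0.3210, γ^t·E[r] = 0.077068, running G = 0.116280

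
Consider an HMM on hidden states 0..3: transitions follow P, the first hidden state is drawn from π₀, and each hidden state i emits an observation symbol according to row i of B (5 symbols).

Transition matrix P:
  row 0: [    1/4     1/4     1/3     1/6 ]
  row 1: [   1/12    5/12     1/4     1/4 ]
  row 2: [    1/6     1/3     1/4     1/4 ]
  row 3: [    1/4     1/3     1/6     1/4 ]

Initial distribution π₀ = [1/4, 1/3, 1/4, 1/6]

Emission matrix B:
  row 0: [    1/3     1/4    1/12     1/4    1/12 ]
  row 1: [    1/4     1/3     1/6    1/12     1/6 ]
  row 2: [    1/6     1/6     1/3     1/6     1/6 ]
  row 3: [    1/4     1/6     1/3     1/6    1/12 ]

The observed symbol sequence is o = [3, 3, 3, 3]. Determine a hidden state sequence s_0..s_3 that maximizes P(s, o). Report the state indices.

path = [0, 0, 0, 0]

t=0: δ = [6.250e-02, 2.778e-02, 4.167e-02, 2.778e-02]  (obs o_0=3)
t=1: δ = [3.906e-03, 1.302e-03, 3.472e-03, 1.736e-03]  ψ = [0, 0, 0, 0]  (obs o_1=3)
t=2: δ = [2.441e-04, 9.645e-05, 2.170e-04, 1.447e-04]  ψ = [0, 2, 0, 2]  (obs o_2=3)
t=3: δ = [1.526e-05, 6.028e-06, 1.356e-05, 9.042e-06]  ψ = [0, 2, 0, 2]  (obs o_3=3)
backtrack: best end state = 0; path = [0, 0, 0, 0]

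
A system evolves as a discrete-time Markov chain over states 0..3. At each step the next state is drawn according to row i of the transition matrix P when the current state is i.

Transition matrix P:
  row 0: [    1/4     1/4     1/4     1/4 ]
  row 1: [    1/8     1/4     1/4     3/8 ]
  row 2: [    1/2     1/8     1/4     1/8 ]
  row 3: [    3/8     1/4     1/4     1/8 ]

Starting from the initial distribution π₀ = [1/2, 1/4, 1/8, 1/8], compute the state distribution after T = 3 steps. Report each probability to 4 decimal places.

π = [0.3123, 0.2188, 0.2500, 0.2190]

t=0: π = [0.5000, 0.2500, 0.1250, 0.1250]
t=1: π = [0.2656, 0.2344, 0.2500, 0.2500]
t=2: π = [0.3145, 0.2188, 0.2500, 0.2168]
t=3: π = [0.3123, 0.2188, 0.2500, 0.2190]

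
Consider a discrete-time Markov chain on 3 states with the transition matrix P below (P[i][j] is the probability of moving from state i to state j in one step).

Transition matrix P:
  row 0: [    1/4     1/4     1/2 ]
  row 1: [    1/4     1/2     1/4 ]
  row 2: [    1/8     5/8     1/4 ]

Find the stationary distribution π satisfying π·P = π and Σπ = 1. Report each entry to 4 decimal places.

π = [0.2121, 0.4848, 0.3030]

Balance equations π_j = Σ_i π_i·P[i][j]:
  π_0 = 1/4·π_0 + 1/4·π_1 + 1/8·π_2
  π_1 = 1/4·π_0 + 1/2·π_1 + 5/8·π_2
  normalize: π_0 + π_1 + π_2 = 1
Solving the linear system gives exactly π = [7/33, 16/33, 10/33].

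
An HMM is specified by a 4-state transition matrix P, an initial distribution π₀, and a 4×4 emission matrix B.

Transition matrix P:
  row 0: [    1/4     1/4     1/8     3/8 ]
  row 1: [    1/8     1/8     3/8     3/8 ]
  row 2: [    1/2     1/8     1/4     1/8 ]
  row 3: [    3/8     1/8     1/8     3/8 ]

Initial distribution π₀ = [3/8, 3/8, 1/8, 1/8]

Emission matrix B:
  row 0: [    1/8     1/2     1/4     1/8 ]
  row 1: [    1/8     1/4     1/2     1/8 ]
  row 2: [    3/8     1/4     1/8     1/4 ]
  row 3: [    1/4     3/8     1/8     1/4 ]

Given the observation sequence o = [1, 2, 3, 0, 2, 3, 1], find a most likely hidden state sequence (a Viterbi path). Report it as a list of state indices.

path = [0, 1, 2, 2, 0, 3, 0]

t=0: δ = [1.875e-01, 9.375e-02, 3.125e-02, 4.688e-02]  (obs o_0=1)
t=1: δ = [1.172e-02, 2.344e-02, 4.395e-03, 8.789e-03]  ψ = [0, 0, 1, 0]  (obs o_1=2)
t=2: δ = [4.120e-04, 3.662e-04, 2.197e-03, 2.197e-03]  ψ = [3, 0, 1, 1]  (obs o_2=3)
t=3: δ = [1.373e-04, 3.433e-05, 2.060e-04, 2.060e-04]  ψ = [2, 2, 2, 3]  (obs o_3=0)
t=4: δ = [2.575e-05, 1.717e-05, 6.437e-06, 9.656e-06]  ψ = [2, 0, 2, 3]  (obs o_4=2)
t=5: δ = [8.047e-07, 8.047e-07, 1.609e-06, 2.414e-06]  ψ = [0, 0, 1, 0]  (obs o_5=3)
t=6: δ = [4.526e-07, 7.544e-08, 1.006e-07, 3.395e-07]  ψ = [3, 3, 2, 3]  (obs o_6=1)
backtrack: best end state = 0; path = [0, 1, 2, 2, 0, 3, 0]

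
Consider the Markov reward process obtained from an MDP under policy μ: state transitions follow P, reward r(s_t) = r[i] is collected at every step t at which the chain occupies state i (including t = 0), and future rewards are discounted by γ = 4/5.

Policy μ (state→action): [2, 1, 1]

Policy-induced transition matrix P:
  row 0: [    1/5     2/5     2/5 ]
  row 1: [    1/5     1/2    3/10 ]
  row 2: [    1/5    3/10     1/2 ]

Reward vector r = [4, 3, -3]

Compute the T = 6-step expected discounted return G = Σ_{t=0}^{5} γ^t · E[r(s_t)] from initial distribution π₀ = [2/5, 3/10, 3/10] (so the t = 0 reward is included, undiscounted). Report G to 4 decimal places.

t=0: π = [0.4000, 0.3000, 0.3000], E[r] = 1.6000, γ^t·E[r] = 1.600000, running G = 1.600000
t=1: π = [0.2000, 0.4000, 0.4000], E[r] = 0.8000, γ^t·E[r] = 0.640000, running G = 2.240000
t=2: π = [0.2000, 0.4000, 0.4000], E[r] = 0.8000, γ^t·E[r] = 0.512000, running G = 2.752000
t=3: π = [0.2000, 0.4000, 0.4000], E[r] = 0.8000, γ^t·E[r] = 0.409600, running G = 3.161600
t=4: π = [0.2000, 0.4000, 0.4000], E[r] = 0.8000, γ^t·E[r] = 0.327680, running G = 3.489280
t=5: π = [0.2000, 0.4000, 0.4000], E[r] = 0.8000, γ^t·E[r] = 0.262144, running G = 3.751424

G = 3.7514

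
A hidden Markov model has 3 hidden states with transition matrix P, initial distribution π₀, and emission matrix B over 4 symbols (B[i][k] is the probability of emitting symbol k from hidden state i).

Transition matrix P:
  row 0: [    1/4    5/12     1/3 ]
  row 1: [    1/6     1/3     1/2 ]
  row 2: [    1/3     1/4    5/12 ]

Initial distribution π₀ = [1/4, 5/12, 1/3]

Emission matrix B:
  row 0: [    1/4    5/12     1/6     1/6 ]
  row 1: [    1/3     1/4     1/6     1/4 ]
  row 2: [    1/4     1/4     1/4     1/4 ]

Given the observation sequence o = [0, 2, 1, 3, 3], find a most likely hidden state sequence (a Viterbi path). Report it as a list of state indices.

path = [1, 2, 0, 1, 2]

t=0: δ = [6.250e-02, 1.389e-01, 8.333e-02]  (obs o_0=0)
t=1: δ = [4.630e-03, 7.716e-03, 1.736e-02]  ψ = [2, 1, 1]  (obs o_1=2)
t=2: δ = [2.411e-03, 1.085e-03, 1.808e-03]  ψ = [2, 2, 2]  (obs o_2=1)
t=3: δ = [1.005e-04, 2.512e-04, 2.009e-04]  ψ = [0, 0, 0]  (obs o_3=3)
t=4: δ = [1.116e-05, 2.093e-05, 3.140e-05]  ψ = [2, 1, 1]  (obs o_4=3)
backtrack: best end state = 2; path = [1, 2, 0, 1, 2]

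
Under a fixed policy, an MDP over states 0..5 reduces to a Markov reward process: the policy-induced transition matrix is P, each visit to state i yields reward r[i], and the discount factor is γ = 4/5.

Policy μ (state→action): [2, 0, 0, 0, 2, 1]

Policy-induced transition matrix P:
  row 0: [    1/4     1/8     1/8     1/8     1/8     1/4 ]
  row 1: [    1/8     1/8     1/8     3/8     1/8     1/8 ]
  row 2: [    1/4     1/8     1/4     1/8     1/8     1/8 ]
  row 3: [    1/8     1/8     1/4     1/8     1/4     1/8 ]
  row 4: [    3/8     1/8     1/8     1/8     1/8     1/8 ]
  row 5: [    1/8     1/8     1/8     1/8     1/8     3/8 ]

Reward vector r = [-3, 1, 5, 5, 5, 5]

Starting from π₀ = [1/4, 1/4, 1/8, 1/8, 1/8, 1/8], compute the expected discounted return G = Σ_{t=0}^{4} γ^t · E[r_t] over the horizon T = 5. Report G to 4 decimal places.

G = 8.7409

t=0: π = [0.2500, 0.2500, 0.1250, 0.1250, 0.1250, 0.1250], E[r] = 2.0000, γ^t·E[r] = 2.000000, running G = 2.000000
t=1: π = [0.2031, 0.1250, 0.1563, 0.1875, 0.1406, 0.1875], E[r] = 2.8750, γ^t·E[r] = 2.300000, running G = 4.300000
t=2: π = [0.2051, 0.1250, 0.1680, 0.1563, 0.1484, 0.1973], E[r] = 2.8594, γ^t·E[r] = 1.830000, running G = 6.130000
t=3: π = [0.2087, 0.1250, 0.1655, 0.1563, 0.1445, 0.2000], E[r] = 2.8301, γ^t·E[r] = 1.449000, running G = 7.579000
t=4: π = [0.2079, 0.1250, 0.1652, 0.1563, 0.1445, 0.2011], E[r] = 2.8367, γ^t·E[r] = 1.161900, running G = 8.740900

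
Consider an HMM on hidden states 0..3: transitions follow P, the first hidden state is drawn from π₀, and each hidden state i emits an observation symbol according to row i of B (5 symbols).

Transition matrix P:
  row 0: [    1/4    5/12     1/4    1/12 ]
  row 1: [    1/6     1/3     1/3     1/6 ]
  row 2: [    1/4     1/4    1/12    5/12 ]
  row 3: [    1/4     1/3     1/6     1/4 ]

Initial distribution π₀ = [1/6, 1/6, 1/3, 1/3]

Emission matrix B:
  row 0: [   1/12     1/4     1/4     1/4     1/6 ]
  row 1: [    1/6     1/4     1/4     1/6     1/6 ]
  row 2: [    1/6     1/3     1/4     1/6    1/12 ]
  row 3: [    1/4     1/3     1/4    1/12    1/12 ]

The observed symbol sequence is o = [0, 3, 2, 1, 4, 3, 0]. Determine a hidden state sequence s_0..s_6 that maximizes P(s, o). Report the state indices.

t=0: δ = [1.389e-02, 2.778e-02, 5.556e-02, 8.333e-02]  (obs o_0=0)
t=1: δ = [5.208e-03, 4.630e-03, 2.315e-03, 1.929e-03]  ψ = [3, 3, 3, 2]  (obs o_1=3)
t=2: δ = [3.255e-04, 5.425e-04, 3.858e-04, 2.411e-04]  ψ = [0, 0, 1, 2]  (obs o_2=2)
t=3: δ = [2.411e-05, 4.521e-05, 6.028e-05, 5.358e-05]  ψ = [2, 1, 1, 2]  (obs o_3=1)
t=4: δ = [2.512e-06, 2.977e-06, 1.256e-06, 2.093e-06]  ψ = [2, 3, 1, 2]  (obs o_4=4)
t=5: δ = [1.570e-07, 1.744e-07, 1.654e-07, 4.361e-08]  ψ = [0, 0, 1, 2]  (obs o_5=3)
t=6: δ = [3.445e-09, 1.090e-08, 9.690e-09, 1.723e-08]  ψ = [2, 0, 1, 2]  (obs o_6=0)
backtrack: best end state = 3; path = [3, 1, 2, 3, 1, 2, 3]

path = [3, 1, 2, 3, 1, 2, 3]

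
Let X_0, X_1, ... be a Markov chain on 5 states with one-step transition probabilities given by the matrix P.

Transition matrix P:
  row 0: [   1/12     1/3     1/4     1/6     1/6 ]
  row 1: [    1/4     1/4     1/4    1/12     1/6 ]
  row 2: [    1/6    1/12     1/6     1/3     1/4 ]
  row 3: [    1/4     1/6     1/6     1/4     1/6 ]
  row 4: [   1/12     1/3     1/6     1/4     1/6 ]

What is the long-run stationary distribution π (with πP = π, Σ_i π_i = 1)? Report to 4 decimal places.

π = [0.1738, 0.2286, 0.2002, 0.2141, 0.1833]

Balance equations π_j = Σ_i π_i·P[i][j]:
  π_0 = 1/12·π_0 + 1/4·π_1 + 1/6·π_2 + 1/4·π_3 + 1/12·π_4
  π_1 = 1/3·π_0 + 1/4·π_1 + 1/12·π_2 + 1/6·π_3 + 1/3·π_4
  π_2 = 1/4·π_0 + 1/4·π_1 + 1/6·π_2 + 1/6·π_3 + 1/6·π_4
  π_3 = 1/6·π_0 + 1/12·π_1 + 1/3·π_2 + 1/4·π_3 + 1/4·π_4
  normalize: π_0 + π_1 + π_2 + π_3 + π_4 = 1
Solving the linear system gives exactly π = [1955/11249, 2571/11249, 2252/11249, 4817/22498, 4125/22498].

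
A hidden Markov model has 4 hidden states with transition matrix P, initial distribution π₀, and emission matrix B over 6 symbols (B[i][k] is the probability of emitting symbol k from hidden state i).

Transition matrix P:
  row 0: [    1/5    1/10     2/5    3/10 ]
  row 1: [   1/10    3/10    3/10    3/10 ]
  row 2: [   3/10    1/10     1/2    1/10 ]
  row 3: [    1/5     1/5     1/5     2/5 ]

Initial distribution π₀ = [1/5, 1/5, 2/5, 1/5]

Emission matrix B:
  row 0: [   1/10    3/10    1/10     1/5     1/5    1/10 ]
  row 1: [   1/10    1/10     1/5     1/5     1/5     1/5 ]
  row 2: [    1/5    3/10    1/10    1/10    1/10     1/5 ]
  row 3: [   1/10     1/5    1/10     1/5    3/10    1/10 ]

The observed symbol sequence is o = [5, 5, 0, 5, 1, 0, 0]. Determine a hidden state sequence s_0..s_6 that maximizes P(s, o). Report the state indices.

path = [2, 2, 2, 2, 2, 2, 2]

t=0: δ = [2.000e-02, 4.000e-02, 8.000e-02, 2.000e-02]  (obs o_0=5)
t=1: δ = [2.400e-03, 2.400e-03, 8.000e-03, 1.200e-03]  ψ = [2, 1, 2, 1]  (obs o_1=5)
t=2: δ = [2.400e-04, 8.000e-05, 8.000e-04, 8.000e-05]  ψ = [2, 2, 2, 2]  (obs o_2=0)
t=3: δ = [2.400e-05, 1.600e-05, 8.000e-05, 8.000e-06]  ψ = [2, 2, 2, 2]  (obs o_3=5)
t=4: δ = [7.200e-06, 8.000e-07, 1.200e-05, 1.600e-06]  ψ = [2, 2, 2, 2]  (obs o_4=1)
t=5: δ = [3.600e-07, 1.200e-07, 1.200e-06, 2.160e-07]  ψ = [2, 2, 2, 0]  (obs o_5=0)
t=6: δ = [3.600e-08, 1.200e-08, 1.200e-07, 1.200e-08]  ψ = [2, 2, 2, 2]  (obs o_6=0)
backtrack: best end state = 2; path = [2, 2, 2, 2, 2, 2, 2]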